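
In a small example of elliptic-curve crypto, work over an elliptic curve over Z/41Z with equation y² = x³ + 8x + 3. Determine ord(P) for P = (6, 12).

2P: tangent at (6, 12): λ = (3·6² + 8)/(2·12) ≡ 34/24. 24⁻¹ ≡ 12 (mod 41), so λ ≡ 34·12 ≡ 39.
  x = λ² - 6 - 6 = 1521 - 12 ≡ 33; y = λ·(6 - 33) - 12 ≡ 1. → (33, 1)
3P: (33, 1) + (6, 12). λ = (12 - 1)/(6 - 33) ≡ 11/14 mod 41. 14⁻¹ ≡ 3 (mod 41) since 14·3 = 42 ≡ 1, so λ ≡ 33.
  x = λ² - 33 - 6 = 1089 - 39 ≡ 25; y = λ·(33 - 25) - 1 ≡ 17. → (25, 17)
4P: (25, 17) + (6, 12). λ = (12 - 17)/(6 - 25) ≡ 36/22 mod 41. 22⁻¹ ≡ 28 (mod 41), so λ ≡ 24.
  x = λ² - 25 - 6 = 576 - 31 ≡ 12; y = λ·(25 - 12) - 17 ≡ 8. → (12, 8)
5P: (12, 8) + (6, 12). λ = (12 - 8)/(6 - 12) ≡ 4/35 mod 41. 35⁻¹ ≡ 34 (mod 41) since 35·34 = 1190 ≡ 1, so λ ≡ 13.
  x = λ² - 12 - 6 = 169 - 18 ≡ 28; y = λ·(12 - 28) - 8 ≡ 30. → (28, 30)
6P: (28, 30) + (6, 12). λ = (12 - 30)/(6 - 28) ≡ 23/19 mod 41. 19⁻¹ ≡ 13 (mod 41) since 19·13 = 247 ≡ 1, so λ ≡ 12.
  x = λ² - 28 - 6 = 144 - 34 ≡ 28; y = λ·(28 - 28) - 30 ≡ 11. → (28, 11)
7P: (28, 11) + (6, 12). λ = (12 - 11)/(6 - 28) ≡ 1/19 mod 41. 19⁻¹ ≡ 13 (mod 41), so λ ≡ 13.
  x = λ² - 28 - 6 = 169 - 34 ≡ 12; y = λ·(28 - 12) - 11 ≡ 33. → (12, 33)
8P: (12, 33) + (6, 12). λ = (12 - 33)/(6 - 12) ≡ 20/35 mod 41. 35⁻¹ ≡ 34 (mod 41), so λ ≡ 24.
  x = λ² - 12 - 6 = 576 - 18 ≡ 25; y = λ·(12 - 25) - 33 ≡ 24. → (25, 24)
9P: (25, 24) + (6, 12). λ = (12 - 24)/(6 - 25) ≡ 29/22 mod 41. 22⁻¹ ≡ 28 (mod 41), so λ ≡ 33.
  x = λ² - 25 - 6 = 1089 - 31 ≡ 33; y = λ·(25 - 33) - 24 ≡ 40. → (33, 40)
10P: (33, 40) + (6, 12). λ = (12 - 40)/(6 - 33) ≡ 13/14 mod 41. 14⁻¹ ≡ 3 (mod 41) since 14·3 = 42 ≡ 1, so λ ≡ 39.
  x = λ² - 33 - 6 = 1521 - 39 ≡ 6; y = λ·(33 - 6) - 40 ≡ 29. → (6, 29)
11P: (6, 29) + (6, 12): same x and y₁ ≡ -y₂, so the sum is the point at infinity.
11P = the point at infinity, so the order is 11.

11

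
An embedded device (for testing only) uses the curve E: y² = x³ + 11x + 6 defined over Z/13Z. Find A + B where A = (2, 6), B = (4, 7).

(2, 6) + (4, 7). λ = (7 - 6)/(4 - 2) ≡ 1/2 mod 13. 2⁻¹ ≡ 7 (mod 13) since 2·7 = 14 ≡ 1, so λ ≡ 7.
  x = λ² - 2 - 4 = 49 - 6 ≡ 4; y = λ·(2 - 4) - 6 ≡ 6. → (4, 6)

(4, 6)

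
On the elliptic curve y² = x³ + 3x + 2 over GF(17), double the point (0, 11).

(16, 10)

tangent at (0, 11): λ = (3·0² + 3)/(2·11) ≡ 3/5. 5⁻¹ ≡ 7 (mod 17), so λ ≡ 3·7 ≡ 4.
  x = λ² - 0 - 0 = 16 - 0 ≡ 16; y = λ·(0 - 16) - 11 ≡ 10. → (16, 10)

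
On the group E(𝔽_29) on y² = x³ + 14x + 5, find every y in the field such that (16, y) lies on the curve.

2, 27

x³ + 14x + 5 = 4325 ≡ 4 (mod 29).
Square roots of 4 mod 29: 2 and 27 (since 2² = 4 ≡ 4).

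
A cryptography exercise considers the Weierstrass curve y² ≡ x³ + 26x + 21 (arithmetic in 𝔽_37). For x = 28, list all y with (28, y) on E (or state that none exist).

x³ + 26x + 21 = 22701 ≡ 20 (mod 37).
20 is a non-residue mod 37; no y exists.

none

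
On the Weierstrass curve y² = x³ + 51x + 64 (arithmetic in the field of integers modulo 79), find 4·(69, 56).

Write Q = (69, 56).
Double-and-add on 4 = (100)₂. Start with Q = (69, 56) for the leading 1-bit.
double: tangent at (69, 56): λ = (3·69² + 51)/(2·56) ≡ 35/33. 33⁻¹ ≡ 12 (mod 79), so λ ≡ 35·12 ≡ 25.
  x = λ² - 69 - 69 = 625 - 138 ≡ 13; y = λ·(69 - 13) - 56 ≡ 1. → (13, 1)
double: tangent at (13, 1): λ = (3·13² + 51)/(2·1) ≡ 5/2. 2⁻¹ ≡ 40 (mod 79), so λ ≡ 5·40 ≡ 42.
  x = λ² - 13 - 13 = 1764 - 26 ≡ 0; y = λ·(13 - 0) - 1 ≡ 71. → (0, 71)

(0, 71)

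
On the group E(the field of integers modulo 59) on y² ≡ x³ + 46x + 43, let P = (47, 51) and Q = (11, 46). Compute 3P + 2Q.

(17, 30)

First 3P:
Repeated addition: build up to 3P.
2P: tangent at (47, 51): λ = (3·47² + 46)/(2·51) ≡ 6/43. 43⁻¹ ≡ 11 (mod 59), so λ ≡ 6·11 ≡ 7.
  x = λ² - 47 - 47 = 49 - 94 ≡ 14; y = λ·(47 - 14) - 51 ≡ 3. → (14, 3)
3P: (14, 3) + (47, 51). λ = (51 - 3)/(47 - 14) ≡ 48/33 mod 59. 33⁻¹ ≡ 34 (mod 59) since 33·34 = 1122 ≡ 1, so λ ≡ 39.
  x = λ² - 14 - 47 = 1521 - 61 ≡ 44; y = λ·(14 - 44) - 3 ≡ 7. → (44, 7)
3P = (44, 7).
Next 2Q:
Repeated addition: build up to 2Q.
2Q: tangent at (11, 46): λ = (3·11² + 46)/(2·46) ≡ 55/33. 33⁻¹ ≡ 34 (mod 59), so λ ≡ 55·34 ≡ 41.
  x = λ² - 11 - 11 = 1681 - 22 ≡ 7; y = λ·(11 - 7) - 46 ≡ 0. → (7, 0)
2Q = (7, 0).
Finally 3P + 2Q:
(44, 7) + (7, 0). λ = (0 - 7)/(7 - 44) ≡ 52/22 mod 59. 22⁻¹ ≡ 51 (mod 59), so λ ≡ 56.
  x = λ² - 44 - 7 = 3136 - 51 ≡ 17; y = λ·(44 - 17) - 7 ≡ 30. → (17, 30)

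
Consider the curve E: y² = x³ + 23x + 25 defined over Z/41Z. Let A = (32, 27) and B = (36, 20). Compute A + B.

(35, 9)

(32, 27) + (36, 20). λ = (20 - 27)/(36 - 32) ≡ 34/4 mod 41. 4⁻¹ ≡ 31 (mod 41) since 4·31 = 124 ≡ 1, so λ ≡ 29.
  x = λ² - 32 - 36 = 841 - 68 ≡ 35; y = λ·(32 - 35) - 27 ≡ 9. → (35, 9)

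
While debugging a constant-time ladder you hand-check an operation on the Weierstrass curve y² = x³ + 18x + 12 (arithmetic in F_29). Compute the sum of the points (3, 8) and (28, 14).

(22, 6)

(3, 8) + (28, 14). λ = (14 - 8)/(28 - 3) ≡ 6/25 mod 29. 25⁻¹ ≡ 7 (mod 29) since 25·7 = 175 ≡ 1, so λ ≡ 13.
  x = λ² - 3 - 28 = 169 - 31 ≡ 22; y = λ·(3 - 22) - 8 ≡ 6. → (22, 6)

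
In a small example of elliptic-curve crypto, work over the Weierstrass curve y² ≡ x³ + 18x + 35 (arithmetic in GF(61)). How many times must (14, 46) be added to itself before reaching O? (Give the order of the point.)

11

2P: tangent at (14, 46): λ = (3·14² + 18)/(2·46) ≡ 57/31. 31⁻¹ ≡ 2 (mod 61), so λ ≡ 57·2 ≡ 53.
  x = λ² - 14 - 14 = 2809 - 28 ≡ 36; y = λ·(14 - 36) - 46 ≡ 8. → (36, 8)
3P: (36, 8) + (14, 46). λ = (46 - 8)/(14 - 36) ≡ 38/39 mod 61. 39⁻¹ ≡ 36 (mod 61), so λ ≡ 26.
  x = λ² - 36 - 14 = 676 - 50 ≡ 16; y = λ·(36 - 16) - 8 ≡ 24. → (16, 24)
4P: (16, 24) + (14, 46). λ = (46 - 24)/(14 - 16) ≡ 22/59 mod 61. 59⁻¹ ≡ 30 (mod 61) since 59·30 = 1770 ≡ 1, so λ ≡ 50.
  x = λ² - 16 - 14 = 2500 - 30 ≡ 30; y = λ·(16 - 30) - 24 ≡ 8. → (30, 8)
5P: (30, 8) + (14, 46). λ = (46 - 8)/(14 - 30) ≡ 38/45 mod 61. 45⁻¹ ≡ 19 (mod 61) since 45·19 = 855 ≡ 1, so λ ≡ 51.
  x = λ² - 30 - 14 = 2601 - 44 ≡ 56; y = λ·(30 - 56) - 8 ≡ 8. → (56, 8)
6P: (56, 8) + (14, 46). λ = (46 - 8)/(14 - 56) ≡ 38/19 mod 61. 19⁻¹ ≡ 45 (mod 61) since 19·45 = 855 ≡ 1, so λ ≡ 2.
  x = λ² - 56 - 14 = 4 - 70 ≡ 56; y = λ·(56 - 56) - 8 ≡ 53. → (56, 53)
7P: (56, 53) + (14, 46). λ = (46 - 53)/(14 - 56) ≡ 54/19 mod 61. 19⁻¹ ≡ 45 (mod 61), so λ ≡ 51.
  x = λ² - 56 - 14 = 2601 - 70 ≡ 30; y = λ·(56 - 30) - 53 ≡ 53. → (30, 53)
8P: (30, 53) + (14, 46). λ = (46 - 53)/(14 - 30) ≡ 54/45 mod 61. 45⁻¹ ≡ 19 (mod 61), so λ ≡ 50.
  x = λ² - 30 - 14 = 2500 - 44 ≡ 16; y = λ·(30 - 16) - 53 ≡ 37. → (16, 37)
9P: (16, 37) + (14, 46). λ = (46 - 37)/(14 - 16) ≡ 9/59 mod 61. 59⁻¹ ≡ 30 (mod 61) since 59·30 = 1770 ≡ 1, so λ ≡ 26.
  x = λ² - 16 - 14 = 676 - 30 ≡ 36; y = λ·(16 - 36) - 37 ≡ 53. → (36, 53)
10P: (36, 53) + (14, 46). λ = (46 - 53)/(14 - 36) ≡ 54/39 mod 61. 39⁻¹ ≡ 36 (mod 61), so λ ≡ 53.
  x = λ² - 36 - 14 = 2809 - 50 ≡ 14; y = λ·(36 - 14) - 53 ≡ 15. → (14, 15)
11P: (14, 15) + (14, 46): same x and y₁ ≡ -y₂, so the sum is O.
11P = O, so the order is 11.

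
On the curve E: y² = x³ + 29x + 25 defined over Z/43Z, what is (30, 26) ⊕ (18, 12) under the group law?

(30, 26) + (18, 12). λ = (12 - 26)/(18 - 30) ≡ 29/31 mod 43. 31⁻¹ ≡ 25 (mod 43) since 31·25 = 775 ≡ 1, so λ ≡ 37.
  x = λ² - 30 - 18 = 1369 - 48 ≡ 31; y = λ·(30 - 31) - 26 ≡ 23. → (31, 23)

(31, 23)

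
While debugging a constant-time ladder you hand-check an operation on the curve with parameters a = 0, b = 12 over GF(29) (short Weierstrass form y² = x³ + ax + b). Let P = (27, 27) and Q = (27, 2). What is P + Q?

O

The two points share x = 27 and their y-coordinates satisfy 27 + 2 ≡ 0 (mod 29), so they are inverses. Their sum is the point at infinity.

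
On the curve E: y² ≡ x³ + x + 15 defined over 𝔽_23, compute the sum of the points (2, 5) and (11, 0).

(2, 5) + (11, 0). λ = (0 - 5)/(11 - 2) ≡ 18/9 mod 23. 9⁻¹ ≡ 18 (mod 23), so λ ≡ 2.
  x = λ² - 2 - 11 = 4 - 13 ≡ 14; y = λ·(2 - 14) - 5 ≡ 17. → (14, 17)

(14, 17)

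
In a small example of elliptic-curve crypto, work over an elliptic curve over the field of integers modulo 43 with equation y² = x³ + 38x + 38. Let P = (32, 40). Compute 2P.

tangent at (32, 40): λ = (3·32² + 38)/(2·40) ≡ 14/37. 37⁻¹ ≡ 7 (mod 43) since 37·7 = 259 ≡ 1, so λ ≡ 14·7 ≡ 12.
  x = λ² - 32 - 32 = 144 - 64 ≡ 37; y = λ·(32 - 37) - 40 ≡ 29. → (37, 29)

(37, 29)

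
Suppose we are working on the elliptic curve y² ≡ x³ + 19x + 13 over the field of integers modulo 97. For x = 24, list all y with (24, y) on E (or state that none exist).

x³ + 19x + 13 = 14293 ≡ 34 (mod 97).
34 is a non-residue mod 97; no y exists.

none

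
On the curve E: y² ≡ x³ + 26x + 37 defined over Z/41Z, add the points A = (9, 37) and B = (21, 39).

(9, 37) + (21, 39). λ = (39 - 37)/(21 - 9) ≡ 2/12 mod 41. 12⁻¹ ≡ 24 (mod 41), so λ ≡ 7.
  x = λ² - 9 - 21 = 49 - 30 ≡ 19; y = λ·(9 - 19) - 37 ≡ 16. → (19, 16)

(19, 16)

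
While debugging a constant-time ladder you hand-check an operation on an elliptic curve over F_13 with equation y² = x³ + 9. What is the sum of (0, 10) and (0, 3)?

The two points share x = 0 and their y-coordinates satisfy 10 + 3 ≡ 0 (mod 13), so they are inverses. Their sum is 𝒪.

O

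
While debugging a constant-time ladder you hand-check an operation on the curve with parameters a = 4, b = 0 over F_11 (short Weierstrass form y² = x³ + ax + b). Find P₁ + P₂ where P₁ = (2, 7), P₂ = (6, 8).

(2, 7) + (6, 8). λ = (8 - 7)/(6 - 2) ≡ 1/4 mod 11. 4⁻¹ ≡ 3 (mod 11), so λ ≡ 3.
  x = λ² - 2 - 6 = 9 - 8 ≡ 1; y = λ·(2 - 1) - 7 ≡ 7. → (1, 7)

(1, 7)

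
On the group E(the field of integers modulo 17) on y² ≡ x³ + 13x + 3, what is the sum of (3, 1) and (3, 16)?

O

The two points share x = 3 and their y-coordinates satisfy 1 + 16 ≡ 0 (mod 17), so they are inverses. Their sum is O.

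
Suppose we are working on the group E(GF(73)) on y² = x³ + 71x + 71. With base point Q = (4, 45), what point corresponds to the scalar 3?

Repeated addition: build up to 3Q.
2Q: tangent at (4, 45): λ = (3·4² + 71)/(2·45) ≡ 46/17. 17⁻¹ ≡ 43 (mod 73) since 17·43 = 731 ≡ 1, so λ ≡ 46·43 ≡ 7.
  x = λ² - 4 - 4 = 49 - 8 ≡ 41; y = λ·(4 - 41) - 45 ≡ 61. → (41, 61)
3Q: (41, 61) + (4, 45). λ = (45 - 61)/(4 - 41) ≡ 57/36 mod 73. 36⁻¹ ≡ 71 (mod 73), so λ ≡ 32.
  x = λ² - 41 - 4 = 1024 - 45 ≡ 30; y = λ·(41 - 30) - 61 ≡ 72. → (30, 72)

(30, 72)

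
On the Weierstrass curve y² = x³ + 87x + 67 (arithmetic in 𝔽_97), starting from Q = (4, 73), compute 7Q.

Repeated addition: build up to 7Q.
2Q: tangent at (4, 73): λ = (3·4² + 87)/(2·73) ≡ 38/49. 49⁻¹ ≡ 2 (mod 97), so λ ≡ 38·2 ≡ 76.
  x = λ² - 4 - 4 = 5776 - 8 ≡ 45; y = λ·(4 - 45) - 73 ≡ 12. → (45, 12)
3Q: (45, 12) + (4, 73). λ = (73 - 12)/(4 - 45) ≡ 61/56 mod 97. 56⁻¹ ≡ 26 (mod 97), so λ ≡ 34.
  x = λ² - 45 - 4 = 1156 - 49 ≡ 40; y = λ·(45 - 40) - 12 ≡ 61. → (40, 61)
4Q: (40, 61) + (4, 73). λ = (73 - 61)/(4 - 40) ≡ 12/61 mod 97. 61⁻¹ ≡ 35 (mod 97), so λ ≡ 32.
  x = λ² - 40 - 4 = 1024 - 44 ≡ 10; y = λ·(40 - 10) - 61 ≡ 26. → (10, 26)
5Q: (10, 26) + (4, 73). λ = (73 - 26)/(4 - 10) ≡ 47/91 mod 97. 91⁻¹ ≡ 16 (mod 97), so λ ≡ 73.
  x = λ² - 10 - 4 = 5329 - 14 ≡ 77; y = λ·(10 - 77) - 26 ≡ 30. → (77, 30)
6Q: (77, 30) + (4, 73). λ = (73 - 30)/(4 - 77) ≡ 43/24 mod 97. 24⁻¹ ≡ 93 (mod 97) since 24·93 = 2232 ≡ 1, so λ ≡ 22.
  x = λ² - 77 - 4 = 484 - 81 ≡ 15; y = λ·(77 - 15) - 30 ≡ 73. → (15, 73)
7Q: (15, 73) + (4, 73). λ = (73 - 73)/(4 - 15) ≡ 0/86 mod 97. 86⁻¹ ≡ 44 (mod 97), so λ ≡ 0.
  x = λ² - 15 - 4 = 0 - 19 ≡ 78; y = λ·(15 - 78) - 73 ≡ 24. → (78, 24)

(78, 24)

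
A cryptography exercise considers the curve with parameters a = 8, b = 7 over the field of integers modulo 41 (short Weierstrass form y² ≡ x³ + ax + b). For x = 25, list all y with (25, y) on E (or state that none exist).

none

x³ + 8x + 7 = 15832 ≡ 6 (mod 41).
6 is a non-residue mod 41; no y exists.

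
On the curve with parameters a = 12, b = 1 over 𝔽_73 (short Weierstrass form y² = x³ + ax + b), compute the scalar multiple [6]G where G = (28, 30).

(69, 53)

Double-and-add on 6 = (110)₂. Start with G = (28, 30) for the leading 1-bit.
double: tangent at (28, 30): λ = (3·28² + 12)/(2·30) ≡ 28/60. 60⁻¹ ≡ 28 (mod 73), so λ ≡ 28·28 ≡ 54.
  x = λ² - 28 - 28 = 2916 - 56 ≡ 13; y = λ·(28 - 13) - 30 ≡ 50. → (13, 50)
add G: (13, 50) + (28, 30). λ = (30 - 50)/(28 - 13) ≡ 53/15 mod 73. 15⁻¹ ≡ 39 (mod 73), so λ ≡ 23.
  x = λ² - 13 - 28 = 529 - 41 ≡ 50; y = λ·(13 - 50) - 50 ≡ 48. → (50, 48)
double: tangent at (50, 48): λ = (3·50² + 12)/(2·48) ≡ 66/23. 23⁻¹ ≡ 54 (mod 73), so λ ≡ 66·54 ≡ 60.
  x = λ² - 50 - 50 = 3600 - 100 ≡ 69; y = λ·(50 - 69) - 48 ≡ 53. → (69, 53)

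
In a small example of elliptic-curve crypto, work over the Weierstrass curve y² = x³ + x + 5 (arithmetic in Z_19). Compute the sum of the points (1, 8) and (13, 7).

(1, 8) + (13, 7). λ = (7 - 8)/(13 - 1) ≡ 18/12 mod 19. 12⁻¹ ≡ 8 (mod 19) since 12·8 = 96 ≡ 1, so λ ≡ 11.
  x = λ² - 1 - 13 = 121 - 14 ≡ 12; y = λ·(1 - 12) - 8 ≡ 4. → (12, 4)

(12, 4)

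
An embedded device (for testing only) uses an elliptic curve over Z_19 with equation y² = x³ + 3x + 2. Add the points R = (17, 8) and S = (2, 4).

(17, 8) + (2, 4). λ = (4 - 8)/(2 - 17) ≡ 15/4 mod 19. 4⁻¹ ≡ 5 (mod 19), so λ ≡ 18.
  x = λ² - 17 - 2 = 324 - 19 ≡ 1; y = λ·(17 - 1) - 8 ≡ 14. → (1, 14)

(1, 14)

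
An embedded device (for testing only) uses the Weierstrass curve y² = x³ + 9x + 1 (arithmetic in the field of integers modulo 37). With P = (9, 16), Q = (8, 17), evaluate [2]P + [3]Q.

(35, 30)

First 2P:
Repeated addition: build up to 2P.
2P: tangent at (9, 16): λ = (3·9² + 9)/(2·16) ≡ 30/32. 32⁻¹ ≡ 22 (mod 37), so λ ≡ 30·22 ≡ 31.
  x = λ² - 9 - 9 = 961 - 18 ≡ 18; y = λ·(9 - 18) - 16 ≡ 1. → (18, 1)
2P = (18, 1).
Next 3Q:
Repeated addition: build up to 3Q.
2Q: tangent at (8, 17): λ = (3·8² + 9)/(2·17) ≡ 16/34. 34⁻¹ ≡ 12 (mod 37), so λ ≡ 16·12 ≡ 7.
  x = λ² - 8 - 8 = 49 - 16 ≡ 33; y = λ·(8 - 33) - 17 ≡ 30. → (33, 30)
3Q: (33, 30) + (8, 17). λ = (17 - 30)/(8 - 33) ≡ 24/12 mod 37. 12⁻¹ ≡ 34 (mod 37) since 12·34 = 408 ≡ 1, so λ ≡ 2.
  x = λ² - 33 - 8 = 4 - 41 ≡ 0; y = λ·(33 - 0) - 30 ≡ 36. → (0, 36)
3Q = (0, 36).
Finally 2P + 3Q:
(18, 1) + (0, 36). λ = (36 - 1)/(0 - 18) ≡ 35/19 mod 37. 19⁻¹ ≡ 2 (mod 37), so λ ≡ 33.
  x = λ² - 18 - 0 = 1089 - 18 ≡ 35; y = λ·(18 - 35) - 1 ≡ 30. → (35, 30)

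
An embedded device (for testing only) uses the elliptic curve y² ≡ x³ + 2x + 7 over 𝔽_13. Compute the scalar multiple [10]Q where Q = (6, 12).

Repeated addition: build up to 10Q.
2Q: tangent at (6, 12): λ = (3·6² + 2)/(2·12) ≡ 6/11. 11⁻¹ ≡ 6 (mod 13), so λ ≡ 6·6 ≡ 10.
  x = λ² - 6 - 6 = 100 - 12 ≡ 10; y = λ·(6 - 10) - 12 ≡ 0. → (10, 0)
3Q: (10, 0) + (6, 12). λ = (12 - 0)/(6 - 10) ≡ 12/9 mod 13. 9⁻¹ ≡ 3 (mod 13) since 9·3 = 27 ≡ 1, so λ ≡ 10.
  x = λ² - 10 - 6 = 100 - 16 ≡ 6; y = λ·(10 - 6) - 0 ≡ 1. → (6, 1)
4Q: (6, 1) + (6, 12): same x and y₁ ≡ -y₂, so the sum is O.
5Q: O + (6, 12) = (6, 12) (identity).
6Q: tangent at (6, 12): λ = (3·6² + 2)/(2·12) ≡ 6/11. 11⁻¹ ≡ 6 (mod 13), so λ ≡ 6·6 ≡ 10.
  x = λ² - 6 - 6 = 100 - 12 ≡ 10; y = λ·(6 - 10) - 12 ≡ 0. → (10, 0)
7Q: (10, 0) + (6, 12). λ = (12 - 0)/(6 - 10) ≡ 12/9 mod 13. 9⁻¹ ≡ 3 (mod 13), so λ ≡ 10.
  x = λ² - 10 - 6 = 100 - 16 ≡ 6; y = λ·(10 - 6) - 0 ≡ 1. → (6, 1)
8Q: (6, 1) + (6, 12): same x and y₁ ≡ -y₂, so the sum is O.
9Q: O + (6, 12) = (6, 12) (identity).
10Q: tangent at (6, 12): λ = (3·6² + 2)/(2·12) ≡ 6/11. 11⁻¹ ≡ 6 (mod 13), so λ ≡ 6·6 ≡ 10.
  x = λ² - 6 - 6 = 100 - 12 ≡ 10; y = λ·(6 - 10) - 12 ≡ 0. → (10, 0)

(10, 0)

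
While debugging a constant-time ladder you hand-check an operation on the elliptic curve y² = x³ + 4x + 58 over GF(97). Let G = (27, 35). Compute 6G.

Double-and-add on 6 = (110)₂. Start with G = (27, 35) for the leading 1-bit.
double: tangent at (27, 35): λ = (3·27² + 4)/(2·35) ≡ 57/70. 70⁻¹ ≡ 79 (mod 97), so λ ≡ 57·79 ≡ 41.
  x = λ² - 27 - 27 = 1681 - 54 ≡ 75; y = λ·(27 - 75) - 35 ≡ 34. → (75, 34)
add G: (75, 34) + (27, 35). λ = (35 - 34)/(27 - 75) ≡ 1/49 mod 97. 49⁻¹ ≡ 2 (mod 97) since 49·2 = 98 ≡ 1, so λ ≡ 2.
  x = λ² - 75 - 27 = 4 - 102 ≡ 96; y = λ·(75 - 96) - 34 ≡ 21. → (96, 21)
double: tangent at (96, 21): λ = (3·96² + 4)/(2·21) ≡ 7/42. 42⁻¹ ≡ 67 (mod 97), so λ ≡ 7·67 ≡ 81.
  x = λ² - 96 - 96 = 6561 - 192 ≡ 64; y = λ·(96 - 64) - 21 ≡ 49. → (64, 49)

(64, 49)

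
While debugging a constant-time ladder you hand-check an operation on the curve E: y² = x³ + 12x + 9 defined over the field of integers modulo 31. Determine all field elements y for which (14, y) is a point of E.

x³ + 12x + 9 = 2921 ≡ 7 (mod 31).
Square roots of 7 mod 31: 10 and 21 (since 10² = 100 ≡ 7).

10, 21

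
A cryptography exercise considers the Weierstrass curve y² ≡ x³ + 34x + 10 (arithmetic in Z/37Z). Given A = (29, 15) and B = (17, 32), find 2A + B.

(36, 30)

First 2A:
Repeated addition: build up to 2A.
2A: tangent at (29, 15): λ = (3·29² + 34)/(2·15) ≡ 4/30. 30⁻¹ ≡ 21 (mod 37), so λ ≡ 4·21 ≡ 10.
  x = λ² - 29 - 29 = 100 - 58 ≡ 5; y = λ·(29 - 5) - 15 ≡ 3. → (5, 3)
2A = (5, 3).
Finally 2A + B:
(5, 3) + (17, 32). λ = (32 - 3)/(17 - 5) ≡ 29/12 mod 37. 12⁻¹ ≡ 34 (mod 37) since 12·34 = 408 ≡ 1, so λ ≡ 24.
  x = λ² - 5 - 17 = 576 - 22 ≡ 36; y = λ·(5 - 36) - 3 ≡ 30. → (36, 30)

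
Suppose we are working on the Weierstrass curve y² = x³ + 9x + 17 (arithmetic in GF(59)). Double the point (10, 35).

tangent at (10, 35): λ = (3·10² + 9)/(2·35) ≡ 14/11. 11⁻¹ ≡ 43 (mod 59) since 11·43 = 473 ≡ 1, so λ ≡ 14·43 ≡ 12.
  x = λ² - 10 - 10 = 144 - 20 ≡ 6; y = λ·(10 - 6) - 35 ≡ 13. → (6, 13)

(6, 13)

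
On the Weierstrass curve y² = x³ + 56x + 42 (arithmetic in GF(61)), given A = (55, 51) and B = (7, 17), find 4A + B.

First 4A:
Double-and-add on 4 = (100)₂. Start with A = (55, 51) for the leading 1-bit.
double: tangent at (55, 51): λ = (3·55² + 56)/(2·51) ≡ 42/41. 41⁻¹ ≡ 3 (mod 61), so λ ≡ 42·3 ≡ 4.
  x = λ² - 55 - 55 = 16 - 110 ≡ 28; y = λ·(55 - 28) - 51 ≡ 57. → (28, 57)
double: tangent at (28, 57): λ = (3·28² + 56)/(2·57) ≡ 29/53. 53⁻¹ ≡ 38 (mod 61), so λ ≡ 29·38 ≡ 4.
  x = λ² - 28 - 28 = 16 - 56 ≡ 21; y = λ·(28 - 21) - 57 ≡ 32. → (21, 32)
4A = (21, 32).
Finally 4A + B:
(21, 32) + (7, 17). λ = (17 - 32)/(7 - 21) ≡ 46/47 mod 61. 47⁻¹ ≡ 13 (mod 61) since 47·13 = 611 ≡ 1, so λ ≡ 49.
  x = λ² - 21 - 7 = 2401 - 28 ≡ 55; y = λ·(21 - 55) - 32 ≡ 10. → (55, 10)

(55, 10)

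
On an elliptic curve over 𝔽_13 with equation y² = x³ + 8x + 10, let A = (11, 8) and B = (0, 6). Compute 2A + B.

First 2A:
Repeated addition: build up to 2A.
2A: tangent at (11, 8): λ = (3·11² + 8)/(2·8) ≡ 7/3. 3⁻¹ ≡ 9 (mod 13), so λ ≡ 7·9 ≡ 11.
  x = λ² - 11 - 11 = 121 - 22 ≡ 8; y = λ·(11 - 8) - 8 ≡ 12. → (8, 12)
2A = (8, 12).
Finally 2A + B:
(8, 12) + (0, 6). λ = (6 - 12)/(0 - 8) ≡ 7/5 mod 13. 5⁻¹ ≡ 8 (mod 13), so λ ≡ 4.
  x = λ² - 8 - 0 = 16 - 8 ≡ 8; y = λ·(8 - 8) - 12 ≡ 1. → (8, 1)

(8, 1)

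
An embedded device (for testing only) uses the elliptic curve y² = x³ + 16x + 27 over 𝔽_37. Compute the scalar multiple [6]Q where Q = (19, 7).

Double-and-add on 6 = (110)₂. Start with Q = (19, 7) for the leading 1-bit.
double: tangent at (19, 7): λ = (3·19² + 16)/(2·7) ≡ 26/14. 14⁻¹ ≡ 8 (mod 37) since 14·8 = 112 ≡ 1, so λ ≡ 26·8 ≡ 23.
  x = λ² - 19 - 19 = 529 - 38 ≡ 10; y = λ·(19 - 10) - 7 ≡ 15. → (10, 15)
add Q: (10, 15) + (19, 7). λ = (7 - 15)/(19 - 10) ≡ 29/9 mod 37. 9⁻¹ ≡ 33 (mod 37), so λ ≡ 32.
  x = λ² - 10 - 19 = 1024 - 29 ≡ 33; y = λ·(10 - 33) - 15 ≡ 26. → (33, 26)
double: tangent at (33, 26): λ = (3·33² + 16)/(2·26) ≡ 27/15. 15⁻¹ ≡ 5 (mod 37) since 15·5 = 75 ≡ 1, so λ ≡ 27·5 ≡ 24.
  x = λ² - 33 - 33 = 576 - 66 ≡ 29; y = λ·(33 - 29) - 26 ≡ 33. → (29, 33)

(29, 33)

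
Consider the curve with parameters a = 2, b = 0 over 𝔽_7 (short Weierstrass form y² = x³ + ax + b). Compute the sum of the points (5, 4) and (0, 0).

(6, 5)

(5, 4) + (0, 0). λ = (0 - 4)/(0 - 5) ≡ 3/2 mod 7. 2⁻¹ ≡ 4 (mod 7), so λ ≡ 5.
  x = λ² - 5 - 0 = 25 - 5 ≡ 6; y = λ·(5 - 6) - 4 ≡ 5. → (6, 5)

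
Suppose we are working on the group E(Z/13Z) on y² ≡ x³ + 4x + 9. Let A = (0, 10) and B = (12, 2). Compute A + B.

(0, 3)

(0, 10) + (12, 2). λ = (2 - 10)/(12 - 0) ≡ 5/12 mod 13. 12⁻¹ ≡ 12 (mod 13), so λ ≡ 8.
  x = λ² - 0 - 12 = 64 - 12 ≡ 0; y = λ·(0 - 0) - 10 ≡ 3. → (0, 3)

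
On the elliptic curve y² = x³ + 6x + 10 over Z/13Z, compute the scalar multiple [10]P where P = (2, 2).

Double-and-add on 10 = (1010)₂. Start with P = (2, 2) for the leading 1-bit.
double: tangent at (2, 2): λ = (3·2² + 6)/(2·2) ≡ 5/4. 4⁻¹ ≡ 10 (mod 13), so λ ≡ 5·10 ≡ 11.
  x = λ² - 2 - 2 = 121 - 4 ≡ 0; y = λ·(2 - 0) - 2 ≡ 7. → (0, 7)
double: tangent at (0, 7): λ = (3·0² + 6)/(2·7) ≡ 6/1. 1⁻¹ ≡ 1 (mod 13) since 1·1 = 1 ≡ 1, so λ ≡ 6·1 ≡ 6.
  x = λ² - 0 - 0 = 36 - 0 ≡ 10; y = λ·(0 - 10) - 7 ≡ 11. → (10, 11)
add P: (10, 11) + (2, 2). λ = (2 - 11)/(2 - 10) ≡ 4/5 mod 13. 5⁻¹ ≡ 8 (mod 13) since 5·8 = 40 ≡ 1, so λ ≡ 6.
  x = λ² - 10 - 2 = 36 - 12 ≡ 11; y = λ·(10 - 11) - 11 ≡ 9. → (11, 9)
double: tangent at (11, 9): λ = (3·11² + 6)/(2·9) ≡ 5/5. 5⁻¹ ≡ 8 (mod 13) since 5·8 = 40 ≡ 1, so λ ≡ 5·8 ≡ 1.
  x = λ² - 11 - 11 = 1 - 22 ≡ 5; y = λ·(11 - 5) - 9 ≡ 10. → (5, 10)

(5, 10)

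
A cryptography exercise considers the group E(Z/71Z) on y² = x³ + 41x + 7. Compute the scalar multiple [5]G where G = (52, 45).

Double-and-add on 5 = (101)₂. Start with G = (52, 45) for the leading 1-bit.
double: tangent at (52, 45): λ = (3·52² + 41)/(2·45) ≡ 59/19. 19⁻¹ ≡ 15 (mod 71) since 19·15 = 285 ≡ 1, so λ ≡ 59·15 ≡ 33.
  x = λ² - 52 - 52 = 1089 - 104 ≡ 62; y = λ·(52 - 62) - 45 ≡ 51. → (62, 51)
double: tangent at (62, 51): λ = (3·62² + 41)/(2·51) ≡ 0/31. 31⁻¹ ≡ 55 (mod 71) since 31·55 = 1705 ≡ 1, so λ ≡ 0·55 ≡ 0.
  x = λ² - 62 - 62 = 0 - 124 ≡ 18; y = λ·(62 - 18) - 51 ≡ 20. → (18, 20)
add G: (18, 20) + (52, 45). λ = (45 - 20)/(52 - 18) ≡ 25/34 mod 71. 34⁻¹ ≡ 23 (mod 71), so λ ≡ 7.
  x = λ² - 18 - 52 = 49 - 70 ≡ 50; y = λ·(18 - 50) - 20 ≡ 40. → (50, 40)

(50, 40)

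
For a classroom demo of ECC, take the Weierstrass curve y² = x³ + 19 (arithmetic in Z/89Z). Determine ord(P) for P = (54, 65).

9

2P: tangent at (54, 65): λ = (3·54² + 0)/(2·65) ≡ 26/41. 41⁻¹ ≡ 76 (mod 89), so λ ≡ 26·76 ≡ 18.
  x = λ² - 54 - 54 = 324 - 108 ≡ 38; y = λ·(54 - 38) - 65 ≡ 45. → (38, 45)
3P: (38, 45) + (54, 65). λ = (65 - 45)/(54 - 38) ≡ 20/16 mod 89. 16⁻¹ ≡ 39 (mod 89) since 16·39 = 624 ≡ 1, so λ ≡ 68.
  x = λ² - 38 - 54 = 4624 - 92 ≡ 82; y = λ·(38 - 82) - 45 ≡ 78. → (82, 78)
4P: (82, 78) + (54, 65). λ = (65 - 78)/(54 - 82) ≡ 76/61 mod 89. 61⁻¹ ≡ 54 (mod 89), so λ ≡ 10.
  x = λ² - 82 - 54 = 100 - 136 ≡ 53; y = λ·(82 - 53) - 78 ≡ 34. → (53, 34)
5P: (53, 34) + (54, 65). λ = (65 - 34)/(54 - 53) ≡ 31/1 mod 89. 1⁻¹ ≡ 1 (mod 89) since 1·1 = 1 ≡ 1, so λ ≡ 31.
  x = λ² - 53 - 54 = 961 - 107 ≡ 53; y = λ·(53 - 53) - 34 ≡ 55. → (53, 55)
6P: (53, 55) + (54, 65). λ = (65 - 55)/(54 - 53) ≡ 10/1 mod 89. 1⁻¹ ≡ 1 (mod 89) since 1·1 = 1 ≡ 1, so λ ≡ 10.
  x = λ² - 53 - 54 = 100 - 107 ≡ 82; y = λ·(53 - 82) - 55 ≡ 11. → (82, 11)
7P: (82, 11) + (54, 65). λ = (65 - 11)/(54 - 82) ≡ 54/61 mod 89. 61⁻¹ ≡ 54 (mod 89), so λ ≡ 68.
  x = λ² - 82 - 54 = 4624 - 136 ≡ 38; y = λ·(82 - 38) - 11 ≡ 44. → (38, 44)
8P: (38, 44) + (54, 65). λ = (65 - 44)/(54 - 38) ≡ 21/16 mod 89. 16⁻¹ ≡ 39 (mod 89), so λ ≡ 18.
  x = λ² - 38 - 54 = 324 - 92 ≡ 54; y = λ·(38 - 54) - 44 ≡ 24. → (54, 24)
9P: (54, 24) + (54, 65): same x and y₁ ≡ -y₂, so the sum is 𝒪.
9P = 𝒪, so the order is 9.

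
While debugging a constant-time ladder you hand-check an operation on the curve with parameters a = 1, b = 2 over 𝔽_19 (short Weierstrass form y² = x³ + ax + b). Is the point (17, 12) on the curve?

y² = 12² ≡ 11; x³ + 1x + 2 = 4932 ≡ 11 (mod 19). 11 = 11.

yes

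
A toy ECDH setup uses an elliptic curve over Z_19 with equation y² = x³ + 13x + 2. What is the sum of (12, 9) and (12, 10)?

The two points share x = 12 and their y-coordinates satisfy 9 + 10 ≡ 0 (mod 19), so they are inverses. Their sum is the point at infinity.

O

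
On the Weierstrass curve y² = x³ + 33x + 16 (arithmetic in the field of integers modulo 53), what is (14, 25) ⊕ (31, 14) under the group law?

(2, 14)

(14, 25) + (31, 14). λ = (14 - 25)/(31 - 14) ≡ 42/17 mod 53. 17⁻¹ ≡ 25 (mod 53) since 17·25 = 425 ≡ 1, so λ ≡ 43.
  x = λ² - 14 - 31 = 1849 - 45 ≡ 2; y = λ·(14 - 2) - 25 ≡ 14. → (2, 14)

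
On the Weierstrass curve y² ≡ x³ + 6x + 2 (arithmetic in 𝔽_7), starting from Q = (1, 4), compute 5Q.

Double-and-add on 5 = (101)₂. Start with Q = (1, 4) for the leading 1-bit.
double: tangent at (1, 4): λ = (3·1² + 6)/(2·4) ≡ 2/1. 1⁻¹ ≡ 1 (mod 7), so λ ≡ 2·1 ≡ 2.
  x = λ² - 1 - 1 = 4 - 2 ≡ 2; y = λ·(1 - 2) - 4 ≡ 1. → (2, 1)
double: tangent at (2, 1): λ = (3·2² + 6)/(2·1) ≡ 4/2. 2⁻¹ ≡ 4 (mod 7) since 2·4 = 8 ≡ 1, so λ ≡ 4·4 ≡ 2.
  x = λ² - 2 - 2 = 4 - 4 ≡ 0; y = λ·(2 - 0) - 1 ≡ 3. → (0, 3)
add Q: (0, 3) + (1, 4). λ = (4 - 3)/(1 - 0) ≡ 1/1 mod 7. 1⁻¹ ≡ 1 (mod 7), so λ ≡ 1.
  x = λ² - 0 - 1 = 1 - 1 ≡ 0; y = λ·(0 - 0) - 3 ≡ 4. → (0, 4)

(0, 4)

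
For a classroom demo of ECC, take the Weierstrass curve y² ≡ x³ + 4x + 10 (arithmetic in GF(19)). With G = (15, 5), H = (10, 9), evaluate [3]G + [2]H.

(11, 13)

First 3G:
Repeated addition: build up to 3G.
2G: tangent at (15, 5): λ = (3·15² + 4)/(2·5) ≡ 14/10. 10⁻¹ ≡ 2 (mod 19), so λ ≡ 14·2 ≡ 9.
  x = λ² - 15 - 15 = 81 - 30 ≡ 13; y = λ·(15 - 13) - 5 ≡ 13. → (13, 13)
3G: (13, 13) + (15, 5). λ = (5 - 13)/(15 - 13) ≡ 11/2 mod 19. 2⁻¹ ≡ 10 (mod 19), so λ ≡ 15.
  x = λ² - 13 - 15 = 225 - 28 ≡ 7; y = λ·(13 - 7) - 13 ≡ 1. → (7, 1)
3G = (7, 1).
Next 2H:
Repeated addition: build up to 2H.
2H: tangent at (10, 9): λ = (3·10² + 4)/(2·9) ≡ 0/18. 18⁻¹ ≡ 18 (mod 19) since 18·18 = 324 ≡ 1, so λ ≡ 0·18 ≡ 0.
  x = λ² - 10 - 10 = 0 - 20 ≡ 18; y = λ·(10 - 18) - 9 ≡ 10. → (18, 10)
2H = (18, 10).
Finally 3G + 2H:
(7, 1) + (18, 10). λ = (10 - 1)/(18 - 7) ≡ 9/11 mod 19. 11⁻¹ ≡ 7 (mod 19) since 11·7 = 77 ≡ 1, so λ ≡ 6.
  x = λ² - 7 - 18 = 36 - 25 ≡ 11; y = λ·(7 - 11) - 1 ≡ 13. → (11, 13)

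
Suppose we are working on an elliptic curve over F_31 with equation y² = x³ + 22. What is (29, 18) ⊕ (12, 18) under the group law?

(21, 13)

(29, 18) + (12, 18). λ = (18 - 18)/(12 - 29) ≡ 0/14 mod 31. 14⁻¹ ≡ 20 (mod 31), so λ ≡ 0.
  x = λ² - 29 - 12 = 0 - 41 ≡ 21; y = λ·(29 - 21) - 18 ≡ 13. → (21, 13)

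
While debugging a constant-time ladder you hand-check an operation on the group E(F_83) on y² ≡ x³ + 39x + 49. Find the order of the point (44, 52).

11

2P: tangent at (44, 52): λ = (3·44² + 39)/(2·52) ≡ 37/21. 21⁻¹ ≡ 4 (mod 83) since 21·4 = 84 ≡ 1, so λ ≡ 37·4 ≡ 65.
  x = λ² - 44 - 44 = 4225 - 88 ≡ 70; y = λ·(44 - 70) - 52 ≡ 1. → (70, 1)
3P: (70, 1) + (44, 52). λ = (52 - 1)/(44 - 70) ≡ 51/57 mod 83. 57⁻¹ ≡ 67 (mod 83), so λ ≡ 14.
  x = λ² - 70 - 44 = 196 - 114 ≡ 82; y = λ·(70 - 82) - 1 ≡ 80. → (82, 80)
4P: (82, 80) + (44, 52). λ = (52 - 80)/(44 - 82) ≡ 55/45 mod 83. 45⁻¹ ≡ 24 (mod 83), so λ ≡ 75.
  x = λ² - 82 - 44 = 5625 - 126 ≡ 21; y = λ·(82 - 21) - 80 ≡ 13. → (21, 13)
5P: (21, 13) + (44, 52). λ = (52 - 13)/(44 - 21) ≡ 39/23 mod 83. 23⁻¹ ≡ 65 (mod 83), so λ ≡ 45.
  x = λ² - 21 - 44 = 2025 - 65 ≡ 51; y = λ·(21 - 51) - 13 ≡ 48. → (51, 48)
6P: (51, 48) + (44, 52). λ = (52 - 48)/(44 - 51) ≡ 4/76 mod 83. 76⁻¹ ≡ 71 (mod 83) since 76·71 = 5396 ≡ 1, so λ ≡ 35.
  x = λ² - 51 - 44 = 1225 - 95 ≡ 51; y = λ·(51 - 51) - 48 ≡ 35. → (51, 35)
7P: (51, 35) + (44, 52). λ = (52 - 35)/(44 - 51) ≡ 17/76 mod 83. 76⁻¹ ≡ 71 (mod 83), so λ ≡ 45.
  x = λ² - 51 - 44 = 2025 - 95 ≡ 21; y = λ·(51 - 21) - 35 ≡ 70. → (21, 70)
8P: (21, 70) + (44, 52). λ = (52 - 70)/(44 - 21) ≡ 65/23 mod 83. 23⁻¹ ≡ 65 (mod 83), so λ ≡ 75.
  x = λ² - 21 - 44 = 5625 - 65 ≡ 82; y = λ·(21 - 82) - 70 ≡ 3. → (82, 3)
9P: (82, 3) + (44, 52). λ = (52 - 3)/(44 - 82) ≡ 49/45 mod 83. 45⁻¹ ≡ 24 (mod 83) since 45·24 = 1080 ≡ 1, so λ ≡ 14.
  x = λ² - 82 - 44 = 196 - 126 ≡ 70; y = λ·(82 - 70) - 3 ≡ 82. → (70, 82)
10P: (70, 82) + (44, 52). λ = (52 - 82)/(44 - 70) ≡ 53/57 mod 83. 57⁻¹ ≡ 67 (mod 83) since 57·67 = 3819 ≡ 1, so λ ≡ 65.
  x = λ² - 70 - 44 = 4225 - 114 ≡ 44; y = λ·(70 - 44) - 82 ≡ 31. → (44, 31)
11P: (44, 31) + (44, 52): same x and y₁ ≡ -y₂, so the sum is ∞.
11P = ∞, so the order is 11.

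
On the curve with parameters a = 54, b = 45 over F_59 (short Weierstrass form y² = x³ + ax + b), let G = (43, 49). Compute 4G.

(55, 1)

Repeated addition: build up to 4G.
2G: tangent at (43, 49): λ = (3·43² + 54)/(2·49) ≡ 55/39. 39⁻¹ ≡ 56 (mod 59) since 39·56 = 2184 ≡ 1, so λ ≡ 55·56 ≡ 12.
  x = λ² - 43 - 43 = 144 - 86 ≡ 58; y = λ·(43 - 58) - 49 ≡ 7. → (58, 7)
3G: (58, 7) + (43, 49). λ = (49 - 7)/(43 - 58) ≡ 42/44 mod 59. 44⁻¹ ≡ 55 (mod 59) since 44·55 = 2420 ≡ 1, so λ ≡ 9.
  x = λ² - 58 - 43 = 81 - 101 ≡ 39; y = λ·(58 - 39) - 7 ≡ 46. → (39, 46)
4G: (39, 46) + (43, 49). λ = (49 - 46)/(43 - 39) ≡ 3/4 mod 59. 4⁻¹ ≡ 15 (mod 59) since 4·15 = 60 ≡ 1, so λ ≡ 45.
  x = λ² - 39 - 43 = 2025 - 82 ≡ 55; y = λ·(39 - 55) - 46 ≡ 1. → (55, 1)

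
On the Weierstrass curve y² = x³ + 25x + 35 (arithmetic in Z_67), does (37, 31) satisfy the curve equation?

y² = 31² ≡ 23; x³ + 25x + 35 = 51613 ≡ 23 (mod 67). 23 = 23.

yes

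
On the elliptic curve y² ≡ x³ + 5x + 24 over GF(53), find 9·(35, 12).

(14, 20)

Write G = (35, 12).
Double-and-add on 9 = (1001)₂. Start with G = (35, 12) for the leading 1-bit.
double: tangent at (35, 12): λ = (3·35² + 5)/(2·12) ≡ 23/24. 24⁻¹ ≡ 42 (mod 53), so λ ≡ 23·42 ≡ 12.
  x = λ² - 35 - 35 = 144 - 70 ≡ 21; y = λ·(35 - 21) - 12 ≡ 50. → (21, 50)
double: tangent at (21, 50): λ = (3·21² + 5)/(2·50) ≡ 3/47. 47⁻¹ ≡ 44 (mod 53) since 47·44 = 2068 ≡ 1, so λ ≡ 3·44 ≡ 26.
  x = λ² - 21 - 21 = 676 - 42 ≡ 51; y = λ·(21 - 51) - 50 ≡ 18. → (51, 18)
double: tangent at (51, 18): λ = (3·51² + 5)/(2·18) ≡ 17/36. 36⁻¹ ≡ 28 (mod 53) since 36·28 = 1008 ≡ 1, so λ ≡ 17·28 ≡ 52.
  x = λ² - 51 - 51 = 2704 - 102 ≡ 5; y = λ·(51 - 5) - 18 ≡ 42. → (5, 42)
add G: (5, 42) + (35, 12). λ = (12 - 42)/(35 - 5) ≡ 23/30 mod 53. 30⁻¹ ≡ 23 (mod 53), so λ ≡ 52.
  x = λ² - 5 - 35 = 2704 - 40 ≡ 14; y = λ·(5 - 14) - 42 ≡ 20. → (14, 20)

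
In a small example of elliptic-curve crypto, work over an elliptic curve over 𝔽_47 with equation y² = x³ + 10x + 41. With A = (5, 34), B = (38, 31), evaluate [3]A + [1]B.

(30, 9)

First 3A:
Repeated addition: build up to 3A.
2A: tangent at (5, 34): λ = (3·5² + 10)/(2·34) ≡ 38/21. 21⁻¹ ≡ 9 (mod 47) since 21·9 = 189 ≡ 1, so λ ≡ 38·9 ≡ 13.
  x = λ² - 5 - 5 = 169 - 10 ≡ 18; y = λ·(5 - 18) - 34 ≡ 32. → (18, 32)
3A: (18, 32) + (5, 34). λ = (34 - 32)/(5 - 18) ≡ 2/34 mod 47. 34⁻¹ ≡ 18 (mod 47) since 34·18 = 612 ≡ 1, so λ ≡ 36.
  x = λ² - 18 - 5 = 1296 - 23 ≡ 4; y = λ·(18 - 4) - 32 ≡ 2. → (4, 2)
3A = (4, 2).
Finally 3A + B:
(4, 2) + (38, 31). λ = (31 - 2)/(38 - 4) ≡ 29/34 mod 47. 34⁻¹ ≡ 18 (mod 47) since 34·18 = 612 ≡ 1, so λ ≡ 5.
  x = λ² - 4 - 38 = 25 - 42 ≡ 30; y = λ·(4 - 30) - 2 ≡ 9. → (30, 9)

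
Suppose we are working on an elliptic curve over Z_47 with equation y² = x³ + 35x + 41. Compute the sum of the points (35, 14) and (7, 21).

(35, 14) + (7, 21). λ = (21 - 14)/(7 - 35) ≡ 7/19 mod 47. 19⁻¹ ≡ 5 (mod 47) since 19·5 = 95 ≡ 1, so λ ≡ 35.
  x = λ² - 35 - 7 = 1225 - 42 ≡ 8; y = λ·(35 - 8) - 14 ≡ 38. → (8, 38)

(8, 38)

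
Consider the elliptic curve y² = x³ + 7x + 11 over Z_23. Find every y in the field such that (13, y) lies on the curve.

none

x³ + 7x + 11 = 2299 ≡ 22 (mod 23).
22 is a non-residue mod 23; no y exists.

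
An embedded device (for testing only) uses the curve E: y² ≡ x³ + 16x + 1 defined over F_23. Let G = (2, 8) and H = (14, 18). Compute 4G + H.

(20, 15)

First 4G:
Repeated addition: build up to 4G.
2G: tangent at (2, 8): λ = (3·2² + 16)/(2·8) ≡ 5/16. 16⁻¹ ≡ 13 (mod 23), so λ ≡ 5·13 ≡ 19.
  x = λ² - 2 - 2 = 361 - 4 ≡ 12; y = λ·(2 - 12) - 8 ≡ 9. → (12, 9)
3G: (12, 9) + (2, 8). λ = (8 - 9)/(2 - 12) ≡ 22/13 mod 23. 13⁻¹ ≡ 16 (mod 23) since 13·16 = 208 ≡ 1, so λ ≡ 7.
  x = λ² - 12 - 2 = 49 - 14 ≡ 12; y = λ·(12 - 12) - 9 ≡ 14. → (12, 14)
4G: (12, 14) + (2, 8). λ = (8 - 14)/(2 - 12) ≡ 17/13 mod 23. 13⁻¹ ≡ 16 (mod 23), so λ ≡ 19.
  x = λ² - 12 - 2 = 361 - 14 ≡ 2; y = λ·(12 - 2) - 14 ≡ 15. → (2, 15)
4G = (2, 15).
Finally 4G + H:
(2, 15) + (14, 18). λ = (18 - 15)/(14 - 2) ≡ 3/12 mod 23. 12⁻¹ ≡ 2 (mod 23) since 12·2 = 24 ≡ 1, so λ ≡ 6.
  x = λ² - 2 - 14 = 36 - 16 ≡ 20; y = λ·(2 - 20) - 15 ≡ 15. → (20, 15)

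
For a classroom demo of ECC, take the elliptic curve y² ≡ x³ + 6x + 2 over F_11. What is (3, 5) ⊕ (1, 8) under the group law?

(1, 3)

(3, 5) + (1, 8). λ = (8 - 5)/(1 - 3) ≡ 3/9 mod 11. 9⁻¹ ≡ 5 (mod 11), so λ ≡ 4.
  x = λ² - 3 - 1 = 16 - 4 ≡ 1; y = λ·(3 - 1) - 5 ≡ 3. → (1, 3)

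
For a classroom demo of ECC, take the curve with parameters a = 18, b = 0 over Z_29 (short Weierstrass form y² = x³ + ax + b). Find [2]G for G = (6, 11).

tangent at (6, 11): λ = (3·6² + 18)/(2·11) ≡ 10/22. 22⁻¹ ≡ 4 (mod 29), so λ ≡ 10·4 ≡ 11.
  x = λ² - 6 - 6 = 121 - 12 ≡ 22; y = λ·(6 - 22) - 11 ≡ 16. → (22, 16)

(22, 16)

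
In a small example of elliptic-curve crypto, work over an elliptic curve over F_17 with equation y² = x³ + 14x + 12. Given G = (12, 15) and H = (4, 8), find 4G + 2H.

First 4G:
Repeated addition: build up to 4G.
2G: tangent at (12, 15): λ = (3·12² + 14)/(2·15) ≡ 4/13. 13⁻¹ ≡ 4 (mod 17), so λ ≡ 4·4 ≡ 16.
  x = λ² - 12 - 12 = 256 - 24 ≡ 11; y = λ·(12 - 11) - 15 ≡ 1. → (11, 1)
3G: (11, 1) + (12, 15). λ = (15 - 1)/(12 - 11) ≡ 14/1 mod 17. 1⁻¹ ≡ 1 (mod 17) since 1·1 = 1 ≡ 1, so λ ≡ 14.
  x = λ² - 11 - 12 = 196 - 23 ≡ 3; y = λ·(11 - 3) - 1 ≡ 9. → (3, 9)
4G: (3, 9) + (12, 15). λ = (15 - 9)/(12 - 3) ≡ 6/9 mod 17. 9⁻¹ ≡ 2 (mod 17) since 9·2 = 18 ≡ 1, so λ ≡ 12.
  x = λ² - 3 - 12 = 144 - 15 ≡ 10; y = λ·(3 - 10) - 9 ≡ 9. → (10, 9)
4G = (10, 9).
Next 2H:
Repeated addition: build up to 2H.
2H: tangent at (4, 8): λ = (3·4² + 14)/(2·8) ≡ 11/16. 16⁻¹ ≡ 16 (mod 17), so λ ≡ 11·16 ≡ 6.
  x = λ² - 4 - 4 = 36 - 8 ≡ 11; y = λ·(4 - 11) - 8 ≡ 1. → (11, 1)
2H = (11, 1).
Finally 4G + 2H:
(10, 9) + (11, 1). λ = (1 - 9)/(11 - 10) ≡ 9/1 mod 17. 1⁻¹ ≡ 1 (mod 17) since 1·1 = 1 ≡ 1, so λ ≡ 9.
  x = λ² - 10 - 11 = 81 - 21 ≡ 9; y = λ·(10 - 9) - 9 ≡ 0. → (9, 0)

(9, 0)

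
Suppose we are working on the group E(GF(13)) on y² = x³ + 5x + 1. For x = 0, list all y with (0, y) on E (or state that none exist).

1, 12

x³ + 5x + 1 = 1 ≡ 1 (mod 13).
Square roots of 1 mod 13: 1 and 12 (since 1² = 1 ≡ 1).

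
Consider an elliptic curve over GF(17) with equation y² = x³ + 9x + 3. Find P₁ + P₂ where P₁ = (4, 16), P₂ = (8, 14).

(1, 8)

(4, 16) + (8, 14). λ = (14 - 16)/(8 - 4) ≡ 15/4 mod 17. 4⁻¹ ≡ 13 (mod 17), so λ ≡ 8.
  x = λ² - 4 - 8 = 64 - 12 ≡ 1; y = λ·(4 - 1) - 16 ≡ 8. → (1, 8)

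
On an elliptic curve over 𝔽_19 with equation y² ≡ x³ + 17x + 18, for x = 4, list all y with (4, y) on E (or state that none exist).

x³ + 17x + 18 = 150 ≡ 17 (mod 19).
Square roots of 17 mod 19: 6 and 13 (since 6² = 36 ≡ 17).

6, 13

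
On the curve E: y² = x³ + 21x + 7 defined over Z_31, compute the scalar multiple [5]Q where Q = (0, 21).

Repeated addition: build up to 5Q.
2Q: tangent at (0, 21): λ = (3·0² + 21)/(2·21) ≡ 21/11. 11⁻¹ ≡ 17 (mod 31) since 11·17 = 187 ≡ 1, so λ ≡ 21·17 ≡ 16.
  x = λ² - 0 - 0 = 256 - 0 ≡ 8; y = λ·(0 - 8) - 21 ≡ 6. → (8, 6)
3Q: (8, 6) + (0, 21). λ = (21 - 6)/(0 - 8) ≡ 15/23 mod 31. 23⁻¹ ≡ 27 (mod 31), so λ ≡ 2.
  x = λ² - 8 - 0 = 4 - 8 ≡ 27; y = λ·(8 - 27) - 6 ≡ 18. → (27, 18)
4Q: (27, 18) + (0, 21). λ = (21 - 18)/(0 - 27) ≡ 3/4 mod 31. 4⁻¹ ≡ 8 (mod 31) since 4·8 = 32 ≡ 1, so λ ≡ 24.
  x = λ² - 27 - 0 = 576 - 27 ≡ 22; y = λ·(27 - 22) - 18 ≡ 9. → (22, 9)
5Q: (22, 9) + (0, 21). λ = (21 - 9)/(0 - 22) ≡ 12/9 mod 31. 9⁻¹ ≡ 7 (mod 31) since 9·7 = 63 ≡ 1, so λ ≡ 22.
  x = λ² - 22 - 0 = 484 - 22 ≡ 28; y = λ·(22 - 28) - 9 ≡ 14. → (28, 14)

(28, 14)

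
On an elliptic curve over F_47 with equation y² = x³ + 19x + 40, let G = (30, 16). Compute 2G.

tangent at (30, 16): λ = (3·30² + 19)/(2·16) ≡ 40/32. 32⁻¹ ≡ 25 (mod 47) since 32·25 = 800 ≡ 1, so λ ≡ 40·25 ≡ 13.
  x = λ² - 30 - 30 = 169 - 60 ≡ 15; y = λ·(30 - 15) - 16 ≡ 38. → (15, 38)

(15, 38)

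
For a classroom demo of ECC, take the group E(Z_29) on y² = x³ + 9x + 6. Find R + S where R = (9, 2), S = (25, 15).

(25, 14)

(9, 2) + (25, 15). λ = (15 - 2)/(25 - 9) ≡ 13/16 mod 29. 16⁻¹ ≡ 20 (mod 29), so λ ≡ 28.
  x = λ² - 9 - 25 = 784 - 34 ≡ 25; y = λ·(9 - 25) - 2 ≡ 14. → (25, 14)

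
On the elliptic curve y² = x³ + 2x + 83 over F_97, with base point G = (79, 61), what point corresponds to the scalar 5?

Repeated addition: build up to 5G.
2G: tangent at (79, 61): λ = (3·79² + 2)/(2·61) ≡ 4/25. 25⁻¹ ≡ 66 (mod 97), so λ ≡ 4·66 ≡ 70.
  x = λ² - 79 - 79 = 4900 - 158 ≡ 86; y = λ·(79 - 86) - 61 ≡ 31. → (86, 31)
3G: (86, 31) + (79, 61). λ = (61 - 31)/(79 - 86) ≡ 30/90 mod 97. 90⁻¹ ≡ 83 (mod 97), so λ ≡ 65.
  x = λ² - 86 - 79 = 4225 - 165 ≡ 83; y = λ·(86 - 83) - 31 ≡ 67. → (83, 67)
4G: (83, 67) + (79, 61). λ = (61 - 67)/(79 - 83) ≡ 91/93 mod 97. 93⁻¹ ≡ 24 (mod 97), so λ ≡ 50.
  x = λ² - 83 - 79 = 2500 - 162 ≡ 10; y = λ·(83 - 10) - 67 ≡ 91. → (10, 91)
5G: (10, 91) + (79, 61). λ = (61 - 91)/(79 - 10) ≡ 67/69 mod 97. 69⁻¹ ≡ 45 (mod 97) since 69·45 = 3105 ≡ 1, so λ ≡ 8.
  x = λ² - 10 - 79 = 64 - 89 ≡ 72; y = λ·(10 - 72) - 91 ≡ 92. → (72, 92)

(72, 92)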